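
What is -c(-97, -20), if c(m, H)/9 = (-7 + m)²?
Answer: -97344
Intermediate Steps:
c(m, H) = 9*(-7 + m)²
-c(-97, -20) = -9*(-7 - 97)² = -9*(-104)² = -9*10816 = -1*97344 = -97344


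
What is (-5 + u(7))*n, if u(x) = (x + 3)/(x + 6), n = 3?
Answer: -165/13 ≈ -12.692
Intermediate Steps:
u(x) = (3 + x)/(6 + x)
(-5 + u(7))*n = (-5 + (3 + 7)/(6 + 7))*3 = (-5 + 10/13)*3 = -55/13*3 = -165/13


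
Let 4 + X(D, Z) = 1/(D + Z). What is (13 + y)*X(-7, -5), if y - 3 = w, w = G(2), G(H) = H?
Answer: -147/2 ≈ -73.500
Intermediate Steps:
w = 2
X(D, Z) = -4 + 1/(D + Z)
y = 5 (y = 3 + 2 = 5)
(13 + y)*X(-7, -5) = (13 + 5)*((1 - 4*(-7) - 4*(-5))/(-7 - 5)) = 18*((1 + 28 + 20)/(-12)) = 18*(-1/12*49) = 18*(-49/12) = -147/2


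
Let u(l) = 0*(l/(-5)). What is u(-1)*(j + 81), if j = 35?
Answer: 0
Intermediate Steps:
u(l) = 0 (u(l) = 0*(l*(-⅕)) = 0*(-l/5) = 0)
u(-1)*(j + 81) = 0*(35 + 81) = 0*116 = 0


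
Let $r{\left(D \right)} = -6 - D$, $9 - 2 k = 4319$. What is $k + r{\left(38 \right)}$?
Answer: $-2199$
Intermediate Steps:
$k = -2155$ ($k = \frac{9}{2} - \frac{4319}{2} = -2155$)
$k + r{\left(38 \right)} = -2155 - 44 = -2199$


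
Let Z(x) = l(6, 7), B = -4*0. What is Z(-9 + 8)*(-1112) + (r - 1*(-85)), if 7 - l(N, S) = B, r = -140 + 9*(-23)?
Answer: -8046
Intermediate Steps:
r = -347 (r = -140 - 207 = -347)
B = 0
l(N, S) = 7 (l(N, S) = 7 - 1*0 = 7 + 0 = 7)
Z(x) = 7
Z(-9 + 8)*(-1112) + (r - 1*(-85)) = 7*(-1112) + (-347 - 1*(-85)) = -7784 + (-347 + 85) = -7784 - 262 = -8046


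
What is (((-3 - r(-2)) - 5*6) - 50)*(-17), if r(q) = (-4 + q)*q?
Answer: 1615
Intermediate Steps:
r(q) = q*(-4 + q)
(((-3 - r(-2)) - 5*6) - 50)*(-17) = (((-3 - (-2)*(-4 - 2)) - 5*6) - 50)*(-17) = (((-3 - (-2)*(-6)) - 30) - 50)*(-17) = (((-3 - 1*12) - 30) - 50)*(-17) = (((-3 - 12) - 30) - 50)*(-17) = ((-15 - 30) - 50)*(-17) = (-45 - 50)*(-17) = -95*(-17) = 1615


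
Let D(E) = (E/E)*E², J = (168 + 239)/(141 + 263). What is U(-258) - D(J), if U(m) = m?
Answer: -42275377/163216 ≈ -259.01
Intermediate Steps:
J = 407/404 ≈ 1.0074
D(E) = E² (D(E) = 1*E² = E²)
U(-258) - D(J) = -258 - (407/404)² = -258 - 1*165649/163216 = -258 - 165649/163216 = -42275377/163216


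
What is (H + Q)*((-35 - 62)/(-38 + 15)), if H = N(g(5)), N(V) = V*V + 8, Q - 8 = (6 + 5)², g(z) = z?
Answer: 15714/23 ≈ 683.22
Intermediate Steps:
Q = 129 (Q = 8 + (6 + 5)² = 8 + 11² = 8 + 121 = 129)
N(V) = 8 + V² (N(V) = V² + 8 = 8 + V²)
H = 33 (H = 8 + 5² = 8 + 25 = 33)
(H + Q)*((-35 - 62)/(-38 + 15)) = (33 + 129)*((-35 - 62)/(-38 + 15)) = 162*(-97/(-23)) = 162*(-97*(-1/23)) = 162*(97/23) = 15714/23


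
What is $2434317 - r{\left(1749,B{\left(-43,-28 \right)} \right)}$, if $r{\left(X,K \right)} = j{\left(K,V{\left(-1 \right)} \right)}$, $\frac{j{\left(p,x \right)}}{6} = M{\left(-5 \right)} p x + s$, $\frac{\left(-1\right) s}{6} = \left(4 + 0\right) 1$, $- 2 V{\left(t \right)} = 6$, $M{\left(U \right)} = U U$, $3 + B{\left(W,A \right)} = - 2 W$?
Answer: $2471811$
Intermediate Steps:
$B{\left(W,A \right)} = -3 - 2 W$
$M{\left(U \right)} = U^{2}$
$V{\left(t \right)} = -3$ ($V{\left(t \right)} = \left(- \frac{1}{2}\right) 6 = -3$)
$s = -24$ ($s = - 6 \left(4 + 0\right) 1 = - 6 \cdot 4 \cdot 1 = \left(-6\right) 4 = -24$)
$j{\left(p,x \right)} = -144 + 150 p x$ ($j{\left(p,x \right)} = 6 \left(\left(-5\right)^{2} p x - 24\right) = 6 \left(25 p x - 24\right) = 6 \left(-24 + 25 p x\right) = -144 + 150 p x$)
$r{\left(X,K \right)} = -144 - 450 K$ ($r{\left(X,K \right)} = -144 + 150 K \left(-3\right) = -144 - 450 K$)
$2434317 - r{\left(1749,B{\left(-43,-28 \right)} \right)} = 2434317 - \left(-144 - 450 \left(-3 - -86\right)\right) = 2434317 - \left(-144 - 450 \left(-3 + 86\right)\right) = 2434317 - \left(-144 - 37350\right) = 2434317 - -37494 = 2434317 + 37494 = 2471811$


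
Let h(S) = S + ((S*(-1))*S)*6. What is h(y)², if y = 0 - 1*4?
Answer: 10000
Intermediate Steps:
y = -4 (y = 0 - 4 = -4)
h(S) = S - 6*S² (h(S) = S + ((-S)*S)*6 = S - S²*6 = S - 6*S²)
h(y)² = (-4*(1 - 6*(-4)))² = (-4*(1 + 24))² = (-4*25)² = (-100)² = 10000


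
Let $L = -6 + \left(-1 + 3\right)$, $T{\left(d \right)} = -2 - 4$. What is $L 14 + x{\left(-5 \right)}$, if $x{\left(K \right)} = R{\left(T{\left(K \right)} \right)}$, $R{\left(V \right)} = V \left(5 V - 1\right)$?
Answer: $130$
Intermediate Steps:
$T{\left(d \right)} = -6$ ($T{\left(d \right)} = -2 - 4 = -6$)
$R{\left(V \right)} = V \left(-1 + 5 V\right)$
$x{\left(K \right)} = 186$ ($x{\left(K \right)} = - 6 \left(-1 + 5 \left(-6\right)\right) = - 6 \left(-1 - 30\right) = \left(-6\right) \left(-31\right) = 186$)
$L = -4$ ($L = -6 + 2 = -4$)
$L 14 + x{\left(-5 \right)} = \left(-4\right) 14 + 186 = -56 + 186 = 130$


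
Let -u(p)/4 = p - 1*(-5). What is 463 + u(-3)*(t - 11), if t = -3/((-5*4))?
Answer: 2749/5 ≈ 549.80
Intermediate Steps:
t = 3/20 (t = -3/(-20) = -3*(-1/20) = 3/20 ≈ 0.15000)
u(p) = -20 - 4*p (u(p) = -4*(p - 1*(-5)) = -4*(p + 5) = -4*(5 + p) = -20 - 4*p)
463 + u(-3)*(t - 11) = 463 + (-20 - 4*(-3))*(3/20 - 11) = 463 + (-20 + 12)*(-217/20) = 463 - 8*(-217/20) = 463 + 434/5 = 2749/5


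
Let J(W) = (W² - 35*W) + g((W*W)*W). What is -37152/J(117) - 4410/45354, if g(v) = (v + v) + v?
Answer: -424382247/4043588783 ≈ -0.10495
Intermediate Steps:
g(v) = 3*v (g(v) = 2*v + v = 3*v)
J(W) = W² - 35*W + 3*W³ (J(W) = (W² - 35*W) + 3*((W*W)*W) = (W² - 35*W) + 3*(W²*W) = (W² - 35*W) + 3*W³ = W² - 35*W + 3*W³)
-37152/J(117) - 4410/45354 = -37152*1/(117*(-35 + 117 + 3*117²)) - 4410/45354 = -37152*1/(117*(-35 + 117 + 3*13689)) - 4410*1/45354 = -37152*1/(117*(-35 + 117 + 41067)) - 735/7559 = -37152/(117*41149) - 735/7559 = -37152/4814433 - 735/7559 = -37152*1/4814433 - 735/7559 = -4128/534937 - 735/7559 = -424382247/4043588783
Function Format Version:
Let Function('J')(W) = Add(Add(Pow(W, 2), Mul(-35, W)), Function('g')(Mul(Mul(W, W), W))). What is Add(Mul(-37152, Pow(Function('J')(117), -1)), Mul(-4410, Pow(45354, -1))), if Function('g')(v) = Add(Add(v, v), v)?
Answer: Rational(-424382247, 4043588783) ≈ -0.10495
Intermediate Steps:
Function('g')(v) = Mul(3, v) (Function('g')(v) = Add(Mul(2, v), v) = Mul(3, v))
Function('J')(W) = Add(Pow(W, 2), Mul(-35, W), Mul(3, Pow(W, 3))) (Function('J')(W) = Add(Add(Pow(W, 2), Mul(-35, W)), Mul(3, Mul(Mul(W, W), W))) = Add(Add(Pow(W, 2), Mul(-35, W)), Mul(3, Mul(Pow(W, 2), W))) = Add(Add(Pow(W, 2), Mul(-35, W)), Mul(3, Pow(W, 3))) = Add(Pow(W, 2), Mul(-35, W), Mul(3, Pow(W, 3))))
Add(Mul(-37152, Pow(Function('J')(117), -1)), Mul(-4410, Pow(45354, -1))) = Add(Mul(-37152, Pow(Mul(117, Add(-35, 117, Mul(3, Pow(117, 2)))), -1)), Mul(-4410, Pow(45354, -1))) = Add(Mul(-37152, Pow(Mul(117, Add(-35, 117, Mul(3, 13689))), -1)), Mul(-4410, Rational(1, 45354))) = Add(Mul(-37152, Pow(Mul(117, Add(-35, 117, 41067)), -1)), Rational(-735, 7559)) = Add(Mul(-37152, Pow(Mul(117, 41149), -1)), Rational(-735, 7559)) = Add(Mul(-37152, Pow(4814433, -1)), Rational(-735, 7559)) = Add(Mul(-37152, Rational(1, 4814433)), Rational(-735, 7559)) = Add(Rational(-4128, 534937), Rational(-735, 7559)) = Rational(-424382247, 4043588783)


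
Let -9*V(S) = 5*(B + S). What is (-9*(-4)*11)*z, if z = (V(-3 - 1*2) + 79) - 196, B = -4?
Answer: -44352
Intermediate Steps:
V(S) = 20/9 - 5*S/9 (V(S) = -5*(-4 + S)/9 = -(-20 + 5*S)/9 = 20/9 - 5*S/9)
z = -112 (z = ((20/9 - 5*(-3 - 1*2)/9) + 79) - 196 = ((20/9 - 5*(-3 - 2)/9) + 79) - 196 = ((20/9 - 5/9*(-5)) + 79) - 196 = ((20/9 + 25/9) + 79) - 196 = (5 + 79) - 196 = 84 - 196 = -112)
(-9*(-4)*11)*z = (-9*(-4)*11)*(-112) = (36*11)*(-112) = 396*(-112) = -44352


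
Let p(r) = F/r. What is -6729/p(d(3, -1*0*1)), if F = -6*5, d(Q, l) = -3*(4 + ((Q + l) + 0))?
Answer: -47103/10 ≈ -4710.3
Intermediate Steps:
d(Q, l) = -12 - 3*Q - 3*l (d(Q, l) = -3*(4 + (Q + l)) = -3*(4 + Q + l) = -12 - 3*Q - 3*l)
F = -30
p(r) = -30/r
-6729/p(d(3, -1*0*1)) = -6729/((-30/(-12 - 3*3 - 3*(-1*0)))) = -6729/((-30/(-12 - 9 - 0))) = -6729/((-30/(-12 - 9 - 3*0))) = -6729/((-30/(-12 - 9 + 0))) = -6729/((-30/(-21))) = -6729/((-30*(-1/21))) = -6729/10/7 = -6729*7/10 = -47103/10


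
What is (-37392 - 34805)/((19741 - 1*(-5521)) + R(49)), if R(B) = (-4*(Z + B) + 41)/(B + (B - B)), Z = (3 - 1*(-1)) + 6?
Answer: -3537653/1237643 ≈ -2.8584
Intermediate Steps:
Z = 10 (Z = (3 + 1) + 6 = 4 + 6 = 10)
R(B) = (1 - 4*B)/B (R(B) = (-4*(10 + B) + 41)/(B + (B - B)) = ((-40 - 4*B) + 41)/(B + 0) = (1 - 4*B)/B)
(-37392 - 34805)/((19741 - 1*(-5521)) + R(49)) = (-37392 - 34805)/((19741 - 1*(-5521)) + (-4 + 1/49)) = -72197/((19741 + 5521) + (-4 + 1/49)) = -72197/(25262 - 195/49) = -72197/1237643/49 = -72197*49/1237643 = -3537653/1237643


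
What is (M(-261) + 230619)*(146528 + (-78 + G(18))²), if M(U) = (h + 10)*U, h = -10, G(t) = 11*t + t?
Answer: 38184049068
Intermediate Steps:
G(t) = 12*t
M(U) = 0 (M(U) = (-10 + 10)*U = 0*U = 0)
(M(-261) + 230619)*(146528 + (-78 + G(18))²) = (0 + 230619)*(146528 + (-78 + 12*18)²) = 230619*(146528 + (-78 + 216)²) = 230619*(146528 + 138²) = 230619*(146528 + 19044) = 230619*165572 = 38184049068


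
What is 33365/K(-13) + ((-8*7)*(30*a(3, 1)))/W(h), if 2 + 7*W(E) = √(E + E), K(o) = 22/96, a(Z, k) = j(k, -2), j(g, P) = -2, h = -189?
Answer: 305631600/2101 - 35280*I*√42/191 ≈ 1.4547e+5 - 1197.1*I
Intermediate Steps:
a(Z, k) = -2
K(o) = 11/48 (K(o) = 22*(1/96) = 11/48)
W(E) = -2/7 + √2*√E/7 (W(E) = -2/7 + √(E + E)/7 = -2/7 + √(2*E)/7 = -2/7 + (√2*√E)/7 = -2/7 + √2*√E/7)
33365/K(-13) + ((-8*7)*(30*a(3, 1)))/W(h) = 33365/(11/48) + ((-8*7)*(30*(-2)))/(-2/7 + √2*√(-189)/7) = 33365*(48/11) + (-56*(-60))/(-2/7 + √2*(3*I*√21)/7) = 1601520/11 + 3360/(-2/7 + 3*I*√42/7)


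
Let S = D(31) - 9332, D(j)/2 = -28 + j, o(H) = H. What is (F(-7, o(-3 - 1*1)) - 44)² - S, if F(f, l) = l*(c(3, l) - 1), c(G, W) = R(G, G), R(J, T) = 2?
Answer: 11630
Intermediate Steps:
c(G, W) = 2
D(j) = -56 + 2*j (D(j) = 2*(-28 + j) = -56 + 2*j)
F(f, l) = l (F(f, l) = l*(2 - 1) = l*1 = l)
S = -9326 (S = (-56 + 2*31) - 9332 = (-56 + 62) - 9332 = 6 - 9332 = -9326)
(F(-7, o(-3 - 1*1)) - 44)² - S = ((-3 - 1*1) - 44)² - 1*(-9326) = ((-3 - 1) - 44)² + 9326 = (-4 - 44)² + 9326 = (-48)² + 9326 = 2304 + 9326 = 11630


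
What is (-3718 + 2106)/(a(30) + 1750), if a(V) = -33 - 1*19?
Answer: -806/849 ≈ -0.94935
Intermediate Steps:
a(V) = -52 (a(V) = -33 - 19 = -52)
(-3718 + 2106)/(a(30) + 1750) = (-3718 + 2106)/(-52 + 1750) = -1612/1698 = -1612*1/1698 = -806/849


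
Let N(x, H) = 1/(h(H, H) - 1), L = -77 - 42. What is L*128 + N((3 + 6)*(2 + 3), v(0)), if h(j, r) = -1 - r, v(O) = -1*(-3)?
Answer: -76161/5 ≈ -15232.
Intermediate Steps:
v(O) = 3
L = -119
N(x, H) = 1/(-2 - H) (N(x, H) = 1/((-1 - H) - 1) = 1/(-2 - H))
L*128 + N((3 + 6)*(2 + 3), v(0)) = -119*128 - 1/(2 + 3) = -15232 - 1/5 = -15232 - 1*⅕ = -15232 - ⅕ = -76161/5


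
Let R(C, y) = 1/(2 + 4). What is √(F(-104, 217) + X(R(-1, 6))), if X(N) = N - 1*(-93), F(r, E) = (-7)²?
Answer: √5118/6 ≈ 11.923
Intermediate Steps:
F(r, E) = 49
R(C, y) = ⅙ (R(C, y) = 1/6 = ⅙)
X(N) = 93 + N (X(N) = N + 93 = 93 + N)
√(F(-104, 217) + X(R(-1, 6))) = √(49 + (93 + ⅙)) = √(49 + 559/6) = √(853/6) = √5118/6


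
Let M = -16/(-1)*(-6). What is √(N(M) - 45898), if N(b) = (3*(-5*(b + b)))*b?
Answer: I*√322378 ≈ 567.78*I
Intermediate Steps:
M = -96 (M = -16*(-1)*(-6) = -4*(-4)*(-6) = 16*(-6) = -96)
N(b) = -30*b² (N(b) = (3*(-10*b))*b = (-30*b)*b = -30*b²)
√(N(M) - 45898) = √(-30*(-96)² - 45898) = √(-30*9216 - 45898) = √(-276480 - 45898) = √(-322378) = I*√322378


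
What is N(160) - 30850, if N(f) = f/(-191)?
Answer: -5892510/191 ≈ -30851.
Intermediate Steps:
N(f) = -f/191 (N(f) = f*(-1/191) = -f/191)
N(160) - 30850 = -1/191*160 - 30850 = -160/191 - 30850 = -5892510/191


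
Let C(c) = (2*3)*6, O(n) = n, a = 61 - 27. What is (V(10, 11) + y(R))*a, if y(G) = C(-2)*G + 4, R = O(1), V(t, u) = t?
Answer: 1700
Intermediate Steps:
a = 34
R = 1
C(c) = 36 (C(c) = 6*6 = 36)
y(G) = 4 + 36*G (y(G) = 36*G + 4 = 4 + 36*G)
(V(10, 11) + y(R))*a = (10 + (4 + 36*1))*34 = (10 + (4 + 36))*34 = (10 + 40)*34 = 50*34 = 1700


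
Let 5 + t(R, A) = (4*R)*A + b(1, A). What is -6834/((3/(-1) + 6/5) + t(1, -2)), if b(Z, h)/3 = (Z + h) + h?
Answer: 2010/7 ≈ 287.14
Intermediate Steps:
b(Z, h) = 3*Z + 6*h (b(Z, h) = 3*((Z + h) + h) = 3*(Z + 2*h) = 3*Z + 6*h)
t(R, A) = -2 + 6*A + 4*A*R (t(R, A) = -5 + ((4*R)*A + (3*1 + 6*A)) = -5 + (4*A*R + (3 + 6*A)) = -5 + (3 + 6*A + 4*A*R) = -2 + 6*A + 4*A*R)
-6834/((3/(-1) + 6/5) + t(1, -2)) = -6834/((3/(-1) + 6/5) + (-2 + 6*(-2) + 4*(-2)*1)) = -6834/((3*(-1) + 6*(1/5)) + (-2 - 12 - 8)) = -6834/((-3 + 6/5) - 22) = -6834/(-9/5 - 22) = -6834/(-119/5) = -6834*(-5/119) = 2010/7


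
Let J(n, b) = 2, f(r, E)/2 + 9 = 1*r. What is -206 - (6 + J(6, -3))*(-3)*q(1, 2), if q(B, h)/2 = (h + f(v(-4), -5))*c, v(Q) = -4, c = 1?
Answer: -1358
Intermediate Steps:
f(r, E) = -18 + 2*r (f(r, E) = -18 + 2*(1*r) = -18 + 2*r)
q(B, h) = -52 + 2*h (q(B, h) = 2*((h + (-18 + 2*(-4)))*1) = 2*((h + (-18 - 8))*1) = 2*((h - 26)*1) = 2*((-26 + h)*1) = 2*(-26 + h) = -52 + 2*h)
-206 - (6 + J(6, -3))*(-3)*q(1, 2) = -206 - (6 + 2)*(-3)*(-52 + 2*2) = -206 - 8*(-3)*(-52 + 4) = -206 - (-24)*(-48) = -206 - 1*1152 = -206 - 1152 = -1358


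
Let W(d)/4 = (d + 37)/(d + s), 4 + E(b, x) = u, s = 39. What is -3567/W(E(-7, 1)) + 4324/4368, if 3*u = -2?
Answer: -25048904/26481 ≈ -945.92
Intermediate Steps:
u = -⅔ (u = (⅓)*(-2) = -⅔ ≈ -0.66667)
E(b, x) = -14/3 (E(b, x) = -4 - ⅔ = -14/3)
W(d) = 4*(37 + d)/(39 + d) (W(d) = 4*((d + 37)/(d + 39)) = 4*((37 + d)/(39 + d)) = 4*(37 + d)/(39 + d))
-3567/W(E(-7, 1)) + 4324/4368 = -3567*(39 - 14/3)/(4*(37 - 14/3)) + 4324/4368 = -3567/(4*(97/3)/(103/3)) + 4324*(1/4368) = -3567/(4*(3/103)*(97/3)) + 1081/1092 = -3567/388/103 + 1081/1092 = -3567*103/388 + 1081/1092 = -367401/388 + 1081/1092 = -25048904/26481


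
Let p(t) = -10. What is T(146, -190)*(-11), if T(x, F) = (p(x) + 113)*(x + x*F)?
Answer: 31264002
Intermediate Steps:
T(x, F) = 103*x + 103*F*x (T(x, F) = (-10 + 113)*(x + x*F) = 103*(x + F*x) = 103*x + 103*F*x)
T(146, -190)*(-11) = (103*146*(1 - 190))*(-11) = (103*146*(-189))*(-11) = -2842182*(-11) = 31264002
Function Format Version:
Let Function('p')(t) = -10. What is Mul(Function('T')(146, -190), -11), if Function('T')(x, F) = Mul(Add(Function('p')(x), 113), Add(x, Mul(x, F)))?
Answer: 31264002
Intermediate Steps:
Function('T')(x, F) = Add(Mul(103, x), Mul(103, F, x)) (Function('T')(x, F) = Mul(Add(-10, 113), Add(x, Mul(x, F))) = Mul(103, Add(x, Mul(F, x))) = Add(Mul(103, x), Mul(103, F, x)))
Mul(Function('T')(146, -190), -11) = Mul(Mul(103, 146, Add(1, -190)), -11) = Mul(Mul(103, 146, -189), -11) = Mul(-2842182, -11) = 31264002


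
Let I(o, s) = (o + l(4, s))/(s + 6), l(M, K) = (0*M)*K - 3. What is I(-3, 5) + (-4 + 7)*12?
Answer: 390/11 ≈ 35.455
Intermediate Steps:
l(M, K) = -3 (l(M, K) = 0*K - 3 = 0 - 3 = -3)
I(o, s) = (-3 + o)/(6 + s) (I(o, s) = (o - 3)/(s + 6) = (-3 + o)/(6 + s))
I(-3, 5) + (-4 + 7)*12 = (-3 - 3)/(6 + 5) + (-4 + 7)*12 = -6/11 + 3*12 = (1/11)*(-6) + 36 = -6/11 + 36 = 390/11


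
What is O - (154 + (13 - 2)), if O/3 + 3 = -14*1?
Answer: -216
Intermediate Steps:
O = -51 (O = -9 + 3*(-14*1) = -9 + 3*(-14) = -9 - 42 = -51)
O - (154 + (13 - 2)) = -51 - (154 + (13 - 2)) = -51 - (154 + 11) = -51 - 1*165 = -51 - 165 = -216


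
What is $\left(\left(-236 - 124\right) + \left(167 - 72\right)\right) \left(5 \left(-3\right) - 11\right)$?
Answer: $6890$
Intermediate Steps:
$\left(\left(-236 - 124\right) + \left(167 - 72\right)\right) \left(5 \left(-3\right) - 11\right) = \left(-360 + \left(167 - 72\right)\right) \left(-15 - 11\right) = \left(-360 + 95\right) \left(-26\right) = \left(-265\right) \left(-26\right) = 6890$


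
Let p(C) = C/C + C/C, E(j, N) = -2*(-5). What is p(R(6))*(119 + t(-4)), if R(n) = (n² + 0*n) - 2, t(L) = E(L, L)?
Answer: 258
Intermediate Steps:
E(j, N) = 10
t(L) = 10
R(n) = -2 + n² (R(n) = (n² + 0) - 2 = n² - 2 = -2 + n²)
p(C) = 2 (p(C) = 1 + 1 = 2)
p(R(6))*(119 + t(-4)) = 2*(119 + 10) = 2*129 = 258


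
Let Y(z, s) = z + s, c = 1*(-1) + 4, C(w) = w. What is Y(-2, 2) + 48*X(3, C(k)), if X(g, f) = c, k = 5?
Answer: 144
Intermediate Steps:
c = 3 (c = -1 + 4 = 3)
Y(z, s) = s + z
X(g, f) = 3
Y(-2, 2) + 48*X(3, C(k)) = (2 - 2) + 48*3 = 0 + 144 = 144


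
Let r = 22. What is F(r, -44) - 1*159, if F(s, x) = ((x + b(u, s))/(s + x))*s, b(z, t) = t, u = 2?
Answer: -137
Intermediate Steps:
F(s, x) = s (F(s, x) = ((x + s)/(s + x))*s = ((s + x)/(s + x))*s = 1*s = s)
F(r, -44) - 1*159 = 22 - 1*159 = 22 - 159 = -137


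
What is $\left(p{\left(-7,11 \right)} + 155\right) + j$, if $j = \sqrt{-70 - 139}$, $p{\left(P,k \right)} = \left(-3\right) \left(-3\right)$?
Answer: $164 + i \sqrt{209} \approx 164.0 + 14.457 i$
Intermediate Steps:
$p{\left(P,k \right)} = 9$
$j = i \sqrt{209}$ ($j = \sqrt{-209} = i \sqrt{209} \approx 14.457 i$)
$\left(p{\left(-7,11 \right)} + 155\right) + j = \left(9 + 155\right) + i \sqrt{209} = 164 + i \sqrt{209}$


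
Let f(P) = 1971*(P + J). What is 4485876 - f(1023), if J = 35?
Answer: 2400558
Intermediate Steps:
f(P) = 68985 + 1971*P (f(P) = 1971*(P + 35) = 1971*(35 + P) = 68985 + 1971*P)
4485876 - f(1023) = 4485876 - (68985 + 1971*1023) = 4485876 - (68985 + 2016333) = 4485876 - 1*2085318 = 4485876 - 2085318 = 2400558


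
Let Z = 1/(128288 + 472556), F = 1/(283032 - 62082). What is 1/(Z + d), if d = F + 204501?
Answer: 66378240900/13574416642701797 ≈ 4.8900e-6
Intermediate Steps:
F = 1/220950 ≈ 4.5259e-6
d = 45184495951/220950 (d = 1/220950 + 204501 = 45184495951/220950 ≈ 2.0450e+5)
Z = 1/600844 ≈ 1.6643e-6
1/(Z + d) = 1/(1/600844 + 45184495951/220950) = 1/(13574416642701797/66378240900) = 66378240900/13574416642701797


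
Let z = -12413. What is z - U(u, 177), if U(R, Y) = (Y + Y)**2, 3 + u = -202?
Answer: -137729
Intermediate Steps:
u = -205 (u = -3 - 202 = -205)
U(R, Y) = 4*Y**2 (U(R, Y) = (2*Y)**2 = 4*Y**2)
z - U(u, 177) = -12413 - 4*177**2 = -12413 - 4*31329 = -12413 - 1*125316 = -12413 - 125316 = -137729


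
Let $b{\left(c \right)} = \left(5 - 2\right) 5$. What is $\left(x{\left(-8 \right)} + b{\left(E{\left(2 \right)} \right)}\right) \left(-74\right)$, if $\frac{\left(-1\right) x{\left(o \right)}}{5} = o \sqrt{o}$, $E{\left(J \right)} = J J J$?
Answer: $-1110 - 5920 i \sqrt{2} \approx -1110.0 - 8372.1 i$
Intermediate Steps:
$E{\left(J \right)} = J^{3}$ ($E{\left(J \right)} = J^{2} J = J^{3}$)
$x{\left(o \right)} = - 5 o^{\frac{3}{2}}$ ($x{\left(o \right)} = - 5 o \sqrt{o} = - 5 o^{\frac{3}{2}}$)
$b{\left(c \right)} = 15$ ($b{\left(c \right)} = 3 \cdot 5 = 15$)
$\left(x{\left(-8 \right)} + b{\left(E{\left(2 \right)} \right)}\right) \left(-74\right) = \left(- 5 \left(-8\right)^{\frac{3}{2}} + 15\right) \left(-74\right) = \left(- 5 \left(- 16 i \sqrt{2}\right) + 15\right) \left(-74\right) = \left(80 i \sqrt{2} + 15\right) \left(-74\right) = \left(15 + 80 i \sqrt{2}\right) \left(-74\right) = -1110 - 5920 i \sqrt{2}$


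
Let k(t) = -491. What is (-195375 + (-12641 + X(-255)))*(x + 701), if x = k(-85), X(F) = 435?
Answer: -43592010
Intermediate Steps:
x = -491
(-195375 + (-12641 + X(-255)))*(x + 701) = (-195375 + (-12641 + 435))*(-491 + 701) = (-195375 - 12206)*210 = -207581*210 = -43592010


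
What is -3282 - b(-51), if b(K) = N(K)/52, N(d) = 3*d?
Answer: -170511/52 ≈ -3279.1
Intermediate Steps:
b(K) = 3*K/52 (b(K) = (3*K)/52 = (3*K)*(1/52) = 3*K/52)
-3282 - b(-51) = -3282 - 3*(-51)/52 = -3282 - 1*(-153/52) = -3282 + 153/52 = -170511/52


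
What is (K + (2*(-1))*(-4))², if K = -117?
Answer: 11881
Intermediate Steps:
(K + (2*(-1))*(-4))² = (-117 + (2*(-1))*(-4))² = (-117 - 2*(-4))² = (-117 + 8)² = (-109)² = 11881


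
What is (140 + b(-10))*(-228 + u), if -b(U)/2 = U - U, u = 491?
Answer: 36820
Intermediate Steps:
b(U) = 0 (b(U) = -2*(U - U) = -2*0 = 0)
(140 + b(-10))*(-228 + u) = (140 + 0)*(-228 + 491) = 140*263 = 36820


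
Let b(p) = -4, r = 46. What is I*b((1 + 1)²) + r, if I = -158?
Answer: 678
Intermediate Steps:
I*b((1 + 1)²) + r = -158*(-4) + 46 = 632 + 46 = 678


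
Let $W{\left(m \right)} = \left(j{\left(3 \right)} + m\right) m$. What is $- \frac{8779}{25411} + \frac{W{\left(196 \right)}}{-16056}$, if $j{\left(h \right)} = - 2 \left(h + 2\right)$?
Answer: $- \frac{44472460}{16999959} \approx -2.616$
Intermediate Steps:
$j{\left(h \right)} = -4 - 2 h$ ($j{\left(h \right)} = - 2 \left(2 + h\right) = -4 - 2 h$)
$W{\left(m \right)} = m \left(-10 + m\right)$ ($W{\left(m \right)} = \left(\left(-4 - 6\right) + m\right) m = \left(-10 + m\right) m = m \left(-10 + m\right)$)
$- \frac{8779}{25411} + \frac{W{\left(196 \right)}}{-16056} = - \frac{8779}{25411} + \frac{196 \left(-10 + 196\right)}{-16056} = \left(-8779\right) \frac{1}{25411} + 196 \cdot 186 \left(- \frac{1}{16056}\right) = - \frac{8779}{25411} + 36456 \left(- \frac{1}{16056}\right) = - \frac{8779}{25411} - \frac{1519}{669} = - \frac{44472460}{16999959}$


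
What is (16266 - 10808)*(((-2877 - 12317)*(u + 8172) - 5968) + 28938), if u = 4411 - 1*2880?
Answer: -804533280696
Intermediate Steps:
u = 1531 (u = 4411 - 2880 = 1531)
(16266 - 10808)*(((-2877 - 12317)*(u + 8172) - 5968) + 28938) = (16266 - 10808)*(((-2877 - 12317)*(1531 + 8172) - 5968) + 28938) = 5458*((-15194*9703 - 5968) + 28938) = 5458*((-147427382 - 5968) + 28938) = 5458*(-147433350 + 28938) = 5458*(-147404412) = -804533280696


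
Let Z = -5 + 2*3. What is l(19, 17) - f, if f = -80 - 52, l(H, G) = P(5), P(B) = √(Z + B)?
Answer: 132 + √6 ≈ 134.45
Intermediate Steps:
Z = 1 (Z = -5 + 6 = 1)
P(B) = √(1 + B)
l(H, G) = √6 (l(H, G) = √(1 + 5) = √6)
f = -132
l(19, 17) - f = √6 - 1*(-132) = √6 + 132 = 132 + √6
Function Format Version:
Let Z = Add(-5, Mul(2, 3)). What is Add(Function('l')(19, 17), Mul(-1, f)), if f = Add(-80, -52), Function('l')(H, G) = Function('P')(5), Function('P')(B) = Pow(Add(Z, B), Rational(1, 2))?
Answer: Add(132, Pow(6, Rational(1, 2))) ≈ 134.45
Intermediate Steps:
Z = 1 (Z = Add(-5, 6) = 1)
Function('P')(B) = Pow(Add(1, B), Rational(1, 2))
Function('l')(H, G) = Pow(6, Rational(1, 2)) (Function('l')(H, G) = Pow(Add(1, 5), Rational(1, 2)) = Pow(6, Rational(1, 2)))
f = -132
Add(Function('l')(19, 17), Mul(-1, f)) = Add(Pow(6, Rational(1, 2)), Mul(-1, -132)) = Add(Pow(6, Rational(1, 2)), 132) = Add(132, Pow(6, Rational(1, 2)))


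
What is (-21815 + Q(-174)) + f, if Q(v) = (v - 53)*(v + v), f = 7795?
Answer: 64976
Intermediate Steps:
Q(v) = 2*v*(-53 + v) (Q(v) = (-53 + v)*(2*v) = 2*v*(-53 + v))
(-21815 + Q(-174)) + f = (-21815 + 2*(-174)*(-53 - 174)) + 7795 = (-21815 + 2*(-174)*(-227)) + 7795 = (-21815 + 78996) + 7795 = 57181 + 7795 = 64976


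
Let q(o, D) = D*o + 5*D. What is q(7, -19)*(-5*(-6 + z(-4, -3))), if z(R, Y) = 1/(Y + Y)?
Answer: -7030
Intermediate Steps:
q(o, D) = 5*D + D*o
z(R, Y) = 1/(2*Y)
q(7, -19)*(-5*(-6 + z(-4, -3))) = (-19*(5 + 7))*(-5*(-6 + (½)/(-3))) = (-19*12)*(-5*(-6 + (½)*(-⅓))) = -(-1140)*(-6 - ⅙) = -(-1140)*(-37)/6 = -228*185/6 = -7030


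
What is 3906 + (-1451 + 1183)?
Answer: 3638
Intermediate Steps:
3906 + (-1451 + 1183) = 3906 - 268 = 3638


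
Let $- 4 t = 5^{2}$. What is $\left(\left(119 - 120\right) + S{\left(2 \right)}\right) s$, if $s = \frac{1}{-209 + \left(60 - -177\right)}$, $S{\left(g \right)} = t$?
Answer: $- \frac{29}{112} \approx -0.25893$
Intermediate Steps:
$t = - \frac{25}{4}$ ($t = - \frac{5^{2}}{4} = \left(- \frac{1}{4}\right) 25 = - \frac{25}{4} \approx -6.25$)
$S{\left(g \right)} = - \frac{25}{4}$
$s = \frac{1}{28}$ ($s = \frac{1}{-209 + \left(60 + 177\right)} = \frac{1}{-209 + 237} = \frac{1}{28} \approx 0.035714$)
$\left(\left(119 - 120\right) + S{\left(2 \right)}\right) s = \left(\left(119 - 120\right) - \frac{25}{4}\right) \frac{1}{28} = \left(-1 - \frac{25}{4}\right) \frac{1}{28} = \left(- \frac{29}{4}\right) \frac{1}{28} = - \frac{29}{112}$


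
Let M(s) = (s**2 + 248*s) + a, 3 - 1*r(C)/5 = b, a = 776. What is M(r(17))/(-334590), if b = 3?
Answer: -388/167295 ≈ -0.0023193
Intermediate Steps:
r(C) = 0 (r(C) = 15 - 5*3 = 15 - 15 = 0)
M(s) = 776 + s**2 + 248*s (M(s) = (s**2 + 248*s) + 776 = 776 + s**2 + 248*s)
M(r(17))/(-334590) = (776 + 0**2 + 248*0)/(-334590) = (776 + 0 + 0)*(-1/334590) = 776*(-1/334590) = -388/167295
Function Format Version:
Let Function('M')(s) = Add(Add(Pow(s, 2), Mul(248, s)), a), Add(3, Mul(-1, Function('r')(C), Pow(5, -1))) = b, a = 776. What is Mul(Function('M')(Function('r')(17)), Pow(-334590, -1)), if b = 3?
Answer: Rational(-388, 167295) ≈ -0.0023193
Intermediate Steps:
Function('r')(C) = 0 (Function('r')(C) = Add(15, Mul(-5, 3)) = Add(15, -15) = 0)
Function('M')(s) = Add(776, Pow(s, 2), Mul(248, s)) (Function('M')(s) = Add(Add(Pow(s, 2), Mul(248, s)), 776) = Add(776, Pow(s, 2), Mul(248, s)))
Mul(Function('M')(Function('r')(17)), Pow(-334590, -1)) = Mul(Add(776, Pow(0, 2), Mul(248, 0)), Pow(-334590, -1)) = Mul(Add(776, 0, 0), Rational(-1, 334590)) = Mul(776, Rational(-1, 334590)) = Rational(-388, 167295)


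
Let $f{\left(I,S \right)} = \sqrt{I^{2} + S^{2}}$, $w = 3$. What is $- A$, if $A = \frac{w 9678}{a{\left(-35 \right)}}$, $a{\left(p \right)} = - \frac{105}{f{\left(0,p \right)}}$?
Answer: $9678$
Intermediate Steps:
$a{\left(p \right)} = - \frac{105}{\sqrt{p^{2}}}$ ($a{\left(p \right)} = - \frac{105}{\sqrt{0^{2} + p^{2}}} = - \frac{105}{\sqrt{0 + p^{2}}} = - \frac{105}{\sqrt{p^{2}}}$)
$A = -9678$ ($A = \frac{3 \cdot 9678}{\left(-105\right) \frac{1}{\sqrt{\left(-35\right)^{2}}}} = \frac{29034}{\left(-105\right) \frac{1}{\sqrt{1225}}} = \frac{29034}{\left(-105\right) \frac{1}{35}} = \frac{29034}{-3} = 29034 \left(- \frac{1}{3}\right) = -9678$)
$- A = \left(-1\right) \left(-9678\right) = 9678$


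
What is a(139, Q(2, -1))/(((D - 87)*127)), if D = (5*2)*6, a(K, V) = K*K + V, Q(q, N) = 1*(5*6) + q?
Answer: -6451/1143 ≈ -5.6439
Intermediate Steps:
Q(q, N) = 30 + q (Q(q, N) = 1*30 + q = 30 + q)
a(K, V) = V + K**2 (a(K, V) = K**2 + V = V + K**2)
D = 60 (D = 10*6 = 60)
a(139, Q(2, -1))/(((D - 87)*127)) = ((30 + 2) + 139**2)/(((60 - 87)*127)) = (32 + 19321)/((-27*127)) = 19353/(-3429) = 19353*(-1/3429) = -6451/1143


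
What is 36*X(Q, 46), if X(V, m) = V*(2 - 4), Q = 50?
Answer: -3600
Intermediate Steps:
X(V, m) = -2*V (X(V, m) = V*(-2) = -2*V)
36*X(Q, 46) = 36*(-2*50) = 36*(-100) = -3600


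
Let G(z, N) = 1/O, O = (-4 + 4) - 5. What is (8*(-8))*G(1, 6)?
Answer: 64/5 ≈ 12.800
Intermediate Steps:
O = -5 (O = 0 - 5 = -5)
G(z, N) = -⅕ (G(z, N) = 1/(-5) = -⅕)
(8*(-8))*G(1, 6) = (8*(-8))*(-⅕) = -64*(-⅕) = 64/5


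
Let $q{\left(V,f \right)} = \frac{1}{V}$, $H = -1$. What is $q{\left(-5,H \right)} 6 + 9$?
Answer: $\frac{39}{5} \approx 7.8$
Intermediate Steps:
$q{\left(-5,H \right)} 6 + 9 = \frac{1}{-5} \cdot 6 + 9 = \left(- \frac{1}{5}\right) 6 + 9 = - \frac{6}{5} + 9 = \frac{39}{5}$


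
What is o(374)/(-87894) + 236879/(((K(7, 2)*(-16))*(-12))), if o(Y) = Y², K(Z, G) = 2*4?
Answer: 3434232215/22500864 ≈ 152.63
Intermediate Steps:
K(Z, G) = 8
o(374)/(-87894) + 236879/(((K(7, 2)*(-16))*(-12))) = 374²/(-87894) + 236879/(((8*(-16))*(-12))) = 139876*(-1/87894) + 236879/((-128*(-12))) = -69938/43947 + 236879/1536 = 3434232215/22500864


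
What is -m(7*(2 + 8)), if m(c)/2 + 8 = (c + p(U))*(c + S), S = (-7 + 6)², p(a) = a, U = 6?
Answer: -10776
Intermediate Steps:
S = 1 (S = (-1)² = 1)
m(c) = -16 + 2*(1 + c)*(6 + c) (m(c) = -16 + 2*((c + 6)*(c + 1)) = -16 + 2*((6 + c)*(1 + c)) = -16 + 2*((1 + c)*(6 + c)) = -16 + 2*(1 + c)*(6 + c))
-m(7*(2 + 8)) = -(-4 + 2*(7*(2 + 8))² + 14*(7*(2 + 8))) = -(-4 + 2*(7*10)² + 14*(7*10)) = -(-4 + 2*70² + 14*70) = -(-4 + 2*4900 + 980) = -(-4 + 9800 + 980) = -1*10776 = -10776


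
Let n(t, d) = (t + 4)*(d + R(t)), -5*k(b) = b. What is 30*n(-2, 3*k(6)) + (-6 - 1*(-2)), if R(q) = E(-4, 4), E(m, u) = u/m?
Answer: -280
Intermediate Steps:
k(b) = -b/5
R(q) = -1 (R(q) = 4/(-4) = 4*(-¼) = -1)
n(t, d) = (-1 + d)*(4 + t) (n(t, d) = (t + 4)*(d - 1) = (4 + t)*(-1 + d) = (-1 + d)*(4 + t))
30*n(-2, 3*k(6)) + (-6 - 1*(-2)) = 30*(-4 - 1*(-2) + 4*(3*(-⅕*6)) + (3*(-⅕*6))*(-2)) + (-6 - 1*(-2)) = 30*(-4 + 2 + 4*(3*(-6/5)) + (3*(-6/5))*(-2)) + (-6 + 2) = 30*(-4 + 2 + 4*(-18/5) - 18/5*(-2)) - 4 = 30*(-4 + 2 - 72/5 + 36/5) - 4 = 30*(-46/5) - 4 = -276 - 4 = -280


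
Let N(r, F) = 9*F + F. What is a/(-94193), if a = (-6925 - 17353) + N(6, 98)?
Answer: 2118/8563 ≈ 0.24734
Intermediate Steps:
N(r, F) = 10*F
a = -23298 (a = (-6925 - 17353) + 10*98 = -24278 + 980 = -23298)
a/(-94193) = -23298/(-94193) = -23298*(-1/94193) = 2118/8563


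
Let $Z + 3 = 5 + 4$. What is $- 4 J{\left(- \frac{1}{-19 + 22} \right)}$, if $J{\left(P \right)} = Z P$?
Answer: $8$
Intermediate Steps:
$Z = 6$ ($Z = -3 + \left(5 + 4\right) = -3 + 9 = 6$)
$J{\left(P \right)} = 6 P$
$- 4 J{\left(- \frac{1}{-19 + 22} \right)} = - 4 \cdot 6 \left(- \frac{1}{-19 + 22}\right) = - 4 \cdot 6 \left(- \frac{1}{3}\right) = \left(-4\right) \left(-2\right) = 8$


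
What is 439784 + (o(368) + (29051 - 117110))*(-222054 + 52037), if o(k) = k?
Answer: 14909400531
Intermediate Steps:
439784 + (o(368) + (29051 - 117110))*(-222054 + 52037) = 439784 + (368 + (29051 - 117110))*(-222054 + 52037) = 439784 + (368 - 88059)*(-170017) = 439784 - 87691*(-170017) = 439784 + 14908960747 = 14909400531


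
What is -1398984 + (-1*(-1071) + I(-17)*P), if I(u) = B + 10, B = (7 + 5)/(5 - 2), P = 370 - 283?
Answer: -1396695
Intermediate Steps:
P = 87
B = 4 (B = 12/3 = 12*(⅓) = 4)
I(u) = 14 (I(u) = 4 + 10 = 14)
-1398984 + (-1*(-1071) + I(-17)*P) = -1398984 + (-1*(-1071) + 14*87) = -1398984 + (1071 + 1218) = -1398984 + 2289 = -1396695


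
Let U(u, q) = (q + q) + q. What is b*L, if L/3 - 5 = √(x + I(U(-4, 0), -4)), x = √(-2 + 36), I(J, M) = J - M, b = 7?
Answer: 105 + 21*√(4 + √34) ≈ 170.84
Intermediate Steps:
U(u, q) = 3*q (U(u, q) = 2*q + q = 3*q)
x = √34 ≈ 5.8309
L = 15 + 3*√(4 + √34) (L = 15 + 3*√(√34 + (3*0 - 1*(-4))) = 15 + 3*√(√34 + (0 + 4)) = 15 + 3*√(√34 + 4) = 15 + 3*√(4 + √34) ≈ 24.406)
b*L = 7*(15 + 3*√(4 + √34)) = 105 + 21*√(4 + √34)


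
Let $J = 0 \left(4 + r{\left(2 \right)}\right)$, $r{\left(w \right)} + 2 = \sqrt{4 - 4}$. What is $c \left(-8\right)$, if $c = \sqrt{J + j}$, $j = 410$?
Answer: $- 8 \sqrt{410} \approx -161.99$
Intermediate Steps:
$r{\left(w \right)} = -2$ ($r{\left(w \right)} = -2 + \sqrt{4 - 4} = -2 + \sqrt{0} = -2 + 0 = -2$)
$J = 0$ ($J = 0 \left(4 - 2\right) = 0 \cdot 2 = 0$)
$c = \sqrt{410}$ ($c = \sqrt{0 + 410} = \sqrt{410} \approx 20.248$)
$c \left(-8\right) = \sqrt{410} \left(-8\right) = - 8 \sqrt{410}$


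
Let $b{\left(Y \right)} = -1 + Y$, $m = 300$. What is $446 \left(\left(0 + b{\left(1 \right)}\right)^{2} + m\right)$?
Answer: $133800$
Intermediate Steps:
$446 \left(\left(0 + b{\left(1 \right)}\right)^{2} + m\right) = 446 \left(\left(0 + \left(-1 + 1\right)\right)^{2} + 300\right) = 446 \left(\left(0 + 0\right)^{2} + 300\right) = 446 \left(0^{2} + 300\right) = 446 \left(0 + 300\right) = 446 \cdot 300 = 133800$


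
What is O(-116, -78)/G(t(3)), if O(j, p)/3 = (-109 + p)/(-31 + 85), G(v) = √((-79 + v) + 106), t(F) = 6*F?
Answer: -187*√5/270 ≈ -1.5487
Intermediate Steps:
G(v) = √(27 + v)
O(j, p) = -109/18 + p/18 (O(j, p) = 3*((-109 + p)/(-31 + 85)) = 3*((-109 + p)/54) = 3*((-109 + p)*(1/54)) = 3*(-109/54 + p/54) = -109/18 + p/18)
O(-116, -78)/G(t(3)) = (-109/18 + (1/18)*(-78))/(√(27 + 6*3)) = (-109/18 - 13/3)/(√(27 + 18)) = -187*√5/15/18 = -187*√5/270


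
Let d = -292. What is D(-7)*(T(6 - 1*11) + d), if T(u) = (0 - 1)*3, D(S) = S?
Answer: 2065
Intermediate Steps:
T(u) = -3 (T(u) = -1*3 = -3)
D(-7)*(T(6 - 1*11) + d) = -7*(-3 - 292) = -7*(-295) = 2065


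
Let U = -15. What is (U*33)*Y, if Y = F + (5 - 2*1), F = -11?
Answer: 3960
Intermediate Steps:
Y = -8 (Y = -11 + (5 - 2*1) = -11 + (5 - 2) = -11 + 3 = -8)
(U*33)*Y = -15*33*(-8) = -495*(-8) = 3960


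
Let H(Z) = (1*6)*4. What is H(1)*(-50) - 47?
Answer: -1247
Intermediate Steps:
H(Z) = 24 (H(Z) = 6*4 = 24)
H(1)*(-50) - 47 = 24*(-50) - 47 = -1200 - 47 = -1247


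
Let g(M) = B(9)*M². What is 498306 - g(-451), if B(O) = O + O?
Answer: -3162912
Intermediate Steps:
B(O) = 2*O
g(M) = 18*M² (g(M) = (2*9)*M² = 18*M²)
498306 - g(-451) = 498306 - 18*(-451)² = 498306 - 18*203401 = 498306 - 1*3661218 = 498306 - 3661218 = -3162912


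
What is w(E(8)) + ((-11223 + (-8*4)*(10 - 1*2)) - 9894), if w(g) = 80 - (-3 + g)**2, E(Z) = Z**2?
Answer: -25014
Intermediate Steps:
w(E(8)) + ((-11223 + (-8*4)*(10 - 1*2)) - 9894) = (80 - (-3 + 8**2)**2) + ((-11223 + (-8*4)*(10 - 1*2)) - 9894) = (80 - (-3 + 64)**2) + ((-11223 - 32*(10 - 2)) - 9894) = (80 - 1*61**2) + ((-11223 - 32*8) - 9894) = (80 - 1*3721) + ((-11223 - 256) - 9894) = (80 - 3721) + (-11479 - 9894) = -3641 - 21373 = -25014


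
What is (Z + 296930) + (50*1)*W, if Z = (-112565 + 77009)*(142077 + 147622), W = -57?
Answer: -10300243564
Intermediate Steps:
Z = -10300537644 (Z = -35556*289699 = -10300537644)
(Z + 296930) + (50*1)*W = (-10300537644 + 296930) + (50*1)*(-57) = -10300240714 + 50*(-57) = -10300240714 - 2850 = -10300243564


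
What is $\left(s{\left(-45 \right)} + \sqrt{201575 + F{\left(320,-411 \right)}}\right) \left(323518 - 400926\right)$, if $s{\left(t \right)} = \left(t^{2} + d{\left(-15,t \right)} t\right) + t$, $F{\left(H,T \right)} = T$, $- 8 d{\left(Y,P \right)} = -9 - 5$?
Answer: $-147171960 - 154816 \sqrt{50291} \approx -1.8189 \cdot 10^{8}$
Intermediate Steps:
$d{\left(Y,P \right)} = \frac{7}{4}$ ($d{\left(Y,P \right)} = - \frac{-9 - 5}{8} = \left(- \frac{1}{8}\right) \left(-14\right) = \frac{7}{4}$)
$s{\left(t \right)} = t^{2} + \frac{11 t}{4}$ ($s{\left(t \right)} = \left(t^{2} + \frac{7 t}{4}\right) + t = t^{2} + \frac{11 t}{4}$)
$\left(s{\left(-45 \right)} + \sqrt{201575 + F{\left(320,-411 \right)}}\right) \left(323518 - 400926\right) = \left(\frac{1}{4} \left(-45\right) \left(11 + 4 \left(-45\right)\right) + \sqrt{201575 - 411}\right) \left(323518 - 400926\right) = \left(\frac{1}{4} \left(-45\right) \left(11 - 180\right) + \sqrt{201164}\right) \left(323518 - 400926\right) = \left(\frac{1}{4} \left(-45\right) \left(-169\right) + 2 \sqrt{50291}\right) \left(-77408\right) = \left(\frac{7605}{4} + 2 \sqrt{50291}\right) \left(-77408\right) = -147171960 - 154816 \sqrt{50291}$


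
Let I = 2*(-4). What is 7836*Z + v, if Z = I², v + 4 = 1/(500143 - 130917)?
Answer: 185166839001/369226 ≈ 5.0150e+5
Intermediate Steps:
I = -8
v = -1476903/369226 (v = -4 + 1/(500143 - 130917) = -4 + 1/369226 = -1476903/369226 ≈ -4.0000)
Z = 64 (Z = (-8)² = 64)
7836*Z + v = 7836*64 - 1476903/369226 = 501504 - 1476903/369226 = 185166839001/369226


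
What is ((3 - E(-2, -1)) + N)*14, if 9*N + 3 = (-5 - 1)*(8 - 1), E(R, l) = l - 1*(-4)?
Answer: -70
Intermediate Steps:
E(R, l) = 4 + l (E(R, l) = l + 4 = 4 + l)
N = -5 (N = -⅓ + ((-5 - 1)*(8 - 1))/9 = -⅓ + (-6*7)/9 = -⅓ + (⅑)*(-42) = -⅓ - 14/3 = -5)
((3 - E(-2, -1)) + N)*14 = ((3 - (4 - 1)) - 5)*14 = ((3 - 1*3) - 5)*14 = ((3 - 3) - 5)*14 = (0 - 5)*14 = -5*14 = -70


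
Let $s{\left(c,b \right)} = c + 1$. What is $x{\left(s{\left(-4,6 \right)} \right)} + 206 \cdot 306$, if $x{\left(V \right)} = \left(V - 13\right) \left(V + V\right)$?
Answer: $63132$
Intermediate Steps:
$s{\left(c,b \right)} = 1 + c$
$x{\left(V \right)} = 2 V \left(-13 + V\right)$ ($x{\left(V \right)} = \left(-13 + V\right) 2 V = 2 V \left(-13 + V\right)$)
$x{\left(s{\left(-4,6 \right)} \right)} + 206 \cdot 306 = 2 \left(1 - 4\right) \left(-13 + \left(1 - 4\right)\right) + 206 \cdot 306 = 2 \left(-3\right) \left(-13 - 3\right) + 63036 = 2 \left(-3\right) \left(-16\right) + 63036 = 96 + 63036 = 63132$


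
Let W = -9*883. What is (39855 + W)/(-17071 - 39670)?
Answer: -31908/56741 ≈ -0.56234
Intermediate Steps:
W = -7947
(39855 + W)/(-17071 - 39670) = (39855 - 7947)/(-17071 - 39670) = 31908/(-56741) = 31908*(-1/56741) = -31908/56741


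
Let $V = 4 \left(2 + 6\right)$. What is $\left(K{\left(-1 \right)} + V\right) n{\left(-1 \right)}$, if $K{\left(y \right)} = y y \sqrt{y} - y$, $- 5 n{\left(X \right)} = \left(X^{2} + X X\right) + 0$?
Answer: $- \frac{66}{5} - \frac{2 i}{5} \approx -13.2 - 0.4 i$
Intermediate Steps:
$V = 32$ ($V = 4 \cdot 8 = 32$)
$n{\left(X \right)} = - \frac{2 X^{2}}{5}$ ($n{\left(X \right)} = - \frac{\left(X^{2} + X X\right) + 0}{5} = - \frac{\left(X^{2} + X^{2}\right) + 0}{5} = - \frac{2 X^{2} + 0}{5} = - \frac{2 X^{2}}{5}$)
$K{\left(y \right)} = y^{\frac{5}{2}} - y$ ($K{\left(y \right)} = y^{2} \sqrt{y} - y = y^{\frac{5}{2}} - y$)
$\left(K{\left(-1 \right)} + V\right) n{\left(-1 \right)} = \left(\left(\left(-1\right)^{\frac{5}{2}} - -1\right) + 32\right) \left(- \frac{2 \left(-1\right)^{2}}{5}\right) = \left(\left(i + 1\right) + 32\right) \left(\left(- \frac{2}{5}\right) 1\right) = \left(\left(1 + i\right) + 32\right) \left(- \frac{2}{5}\right) = \left(33 + i\right) \left(- \frac{2}{5}\right) = - \frac{66}{5} - \frac{2 i}{5}$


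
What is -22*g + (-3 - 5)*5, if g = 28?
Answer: -656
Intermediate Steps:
-22*g + (-3 - 5)*5 = -22*28 + (-3 - 5)*5 = -616 - 8*5 = -616 - 40 = -656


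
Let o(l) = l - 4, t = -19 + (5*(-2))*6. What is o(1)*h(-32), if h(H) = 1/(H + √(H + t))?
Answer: 96/1135 + 3*I*√111/1135 ≈ 0.084581 + 0.027848*I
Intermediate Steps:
t = -79 (t = -19 - 10*6 = -19 - 60 = -79)
o(l) = -4 + l
h(H) = 1/(H + √(-79 + H)) (h(H) = 1/(H + √(H - 79)) = 1/(H + √(-79 + H)))
o(1)*h(-32) = (-4 + 1)/(-32 + √(-79 - 32)) = -3/(-32 + √(-111)) = -3/(-32 + I*√111)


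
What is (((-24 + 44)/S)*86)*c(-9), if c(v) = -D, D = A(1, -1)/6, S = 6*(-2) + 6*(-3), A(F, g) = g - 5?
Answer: -172/3 ≈ -57.333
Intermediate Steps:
A(F, g) = -5 + g
S = -30 (S = -12 - 18 = -30)
D = -1 (D = (-5 - 1)/6 = -6*1/6 = -1)
c(v) = 1 (c(v) = -1*(-1) = 1)
(((-24 + 44)/S)*86)*c(-9) = (((-24 + 44)/(-30))*86)*1 = ((20*(-1/30))*86)*1 = -2/3*86*1 = -172/3*1 = -172/3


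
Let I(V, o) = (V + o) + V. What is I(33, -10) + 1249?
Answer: 1305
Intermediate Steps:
I(V, o) = o + 2*V
I(33, -10) + 1249 = (-10 + 2*33) + 1249 = (-10 + 66) + 1249 = 56 + 1249 = 1305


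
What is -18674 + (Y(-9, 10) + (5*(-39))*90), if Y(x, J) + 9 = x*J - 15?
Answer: -36338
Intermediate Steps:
Y(x, J) = -24 + J*x (Y(x, J) = -9 + (x*J - 15) = -9 + (J*x - 15) = -9 + (-15 + J*x) = -24 + J*x)
-18674 + (Y(-9, 10) + (5*(-39))*90) = -18674 + ((-24 + 10*(-9)) + (5*(-39))*90) = -18674 + ((-24 - 90) - 195*90) = -18674 + (-114 - 17550) = -18674 - 17664 = -36338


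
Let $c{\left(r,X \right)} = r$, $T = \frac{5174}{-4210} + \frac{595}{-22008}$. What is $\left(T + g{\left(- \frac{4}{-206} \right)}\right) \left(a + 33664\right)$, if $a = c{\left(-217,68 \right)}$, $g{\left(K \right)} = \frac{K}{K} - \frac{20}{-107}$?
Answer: $- \frac{545534294419}{236046280} \approx -2311.1$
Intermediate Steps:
$T = - \frac{8312453}{6618120}$ ($T = 5174 \left(- \frac{1}{4210}\right) + 595 \left(- \frac{1}{22008}\right) = - \frac{2587}{2105} - \frac{85}{3144} = - \frac{8312453}{6618120} \approx -1.256$)
$g{\left(K \right)} = \frac{127}{107}$ ($g{\left(K \right)} = 1 - - \frac{20}{107} = 1 + \frac{20}{107} = \frac{127}{107}$)
$a = -217$
$\left(T + g{\left(- \frac{4}{-206} \right)}\right) \left(a + 33664\right) = \left(- \frac{8312453}{6618120} + \frac{127}{107}\right) \left(-217 + 33664\right) = \left(- \frac{48931231}{708138840}\right) 33447 = - \frac{545534294419}{236046280}$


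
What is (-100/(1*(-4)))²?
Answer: 625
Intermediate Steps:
(-100/(1*(-4)))² = (-100/(-4))² = (-100*(-¼))² = 25² = 625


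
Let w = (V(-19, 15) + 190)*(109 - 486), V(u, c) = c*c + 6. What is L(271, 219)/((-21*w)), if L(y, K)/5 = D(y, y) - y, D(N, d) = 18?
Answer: -1265/3333057 ≈ -0.00037953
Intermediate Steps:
V(u, c) = 6 + c² (V(u, c) = c² + 6 = 6 + c²)
w = -158717 (w = ((6 + 15²) + 190)*(109 - 486) = ((6 + 225) + 190)*(-377) = (231 + 190)*(-377) = 421*(-377) = -158717)
L(y, K) = 90 - 5*y (L(y, K) = 5*(18 - y) = 90 - 5*y)
L(271, 219)/((-21*w)) = (90 - 5*271)/((-21*(-158717))) = (90 - 1355)/3333057 = -1265*1/3333057 = -1265/3333057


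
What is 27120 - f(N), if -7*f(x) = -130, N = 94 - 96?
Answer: 189710/7 ≈ 27101.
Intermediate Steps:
N = -2
f(x) = 130/7 (f(x) = -1/7*(-130) = 130/7)
27120 - f(N) = 27120 - 1*130/7 = 27120 - 130/7 = 189710/7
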